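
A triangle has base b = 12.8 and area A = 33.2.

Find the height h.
A = ½·b·h  ⇒  h = 2A/b = 2·33.2/12.8 = 66.4/12.8 ≈ 5.1875

h = 5.188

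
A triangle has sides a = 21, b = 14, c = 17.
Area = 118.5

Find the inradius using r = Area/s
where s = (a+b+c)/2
s = (21 + 14 + 17)/2 = 52/2 = 26
r = Area/s = 118.5/26 ≈ 4.55769

r = 4.558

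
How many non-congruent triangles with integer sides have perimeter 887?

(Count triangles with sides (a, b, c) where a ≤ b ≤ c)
Let a ≤ b ≤ c with a + b + c = 887. The only binding inequality is a + b > c, i.e. 887 − c > c, so c < 887/2; and c ≥ 887/3 since c is the largest side.
So 296 ≤ c ≤ 443. For each c, b runs from ⌈(887 − c)/2⌉ up to c (then a = 887 − b − c satisfies 1 ≤ a ≤ b automatically), giving c − ⌈(887 − c)/2⌉ + 1 choices.
Summing over c: 1 + 3 + 4 + 6 + … + 220 + 222  (148 terms, c = 296, …, 443) = 16502
Check (closed form: nearest integer to p²/48 for even p, (p+3)²/48 for odd p): (887+3)²/48 = 890²/48 = 792100/48 ≈ 16502.08 → 16502

16502 triangles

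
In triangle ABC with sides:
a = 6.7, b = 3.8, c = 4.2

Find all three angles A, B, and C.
Law of cosines for each angle (a² = 44.89, b² = 14.44, c² = 17.64):
cos(A) = (b² + c² − a²)/(2bc) = (14.44 + 17.64 − 44.89)/(2·3.8·4.2) = -12.81/31.92 ≈ -0.401316  ⇒  A ≈ 113.66°
cos(B) = (a² + c² − b²)/(2ac) = (44.89 + 17.64 − 14.44)/(2·6.7·4.2) = 48.09/56.28 ≈ 0.854478  ⇒  B ≈ 31.2979°
cos(C) = (a² + b² − c²)/(2ab) = (44.89 + 14.44 − 17.64)/(2·6.7·3.8) = 41.69/50.92 ≈ 0.818735  ⇒  C ≈ 35.0416°
Check: A + B + C ≈ 180°

A = 113.7°, B = 31.3°, C = 35.04°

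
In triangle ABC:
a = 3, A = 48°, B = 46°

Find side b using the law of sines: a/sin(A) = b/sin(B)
a/sin(A) = b/sin(B)  ⇒  b = a·sin(B)/sin(A) = 3·sin(46°)/sin(48°)
sin(46°) ≈ 0.71934, sin(48°) ≈ 0.743145
b ≈ 3·0.71934/0.743145 ≈ 2.15802/0.743145 ≈ 2.9039

b = 2.904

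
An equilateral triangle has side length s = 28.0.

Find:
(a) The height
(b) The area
(a) The height splits the triangle into two 30-60-90 halves: h = s·√3/2 = 28.0·1.73205/2 ≈ 48.4974/2 ≈ 24.2487
(b) Area = (√3/4)·s² = (√3/4)·28.0² = (√3/4)·784 ≈ 0.433013·784 ≈ 339.482

Height = 24.25, Area = 339.5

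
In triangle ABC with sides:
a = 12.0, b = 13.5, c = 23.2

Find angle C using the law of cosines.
c² = a² + b² − 2ab·cos(C)  ⇒  cos(C) = (a² + b² − c²)/(2ab)
cos(C) = (12.0² + 13.5² − 23.2²)/(2·12.0·13.5) = (144 + 182.25 − 538.24)/324 = -211.99/324 ≈ -0.65429
C = arccos(-0.65429) ≈ 130.866°

C = 130.9°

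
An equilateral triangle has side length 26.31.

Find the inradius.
r = Area/s with s the semi-perimeter.
Area = (√3/4)·26.31² = (√3/4)·692.2161 ≈ 0.433013·692.2161 ≈ 299.738
s = 3·26.31/2 = 39.465
r ≈ 299.738/39.465 ≈ 7.59504
(Equivalently r = side/(2√3) = 26.31/3.4641 ≈ 7.59504.)

r = 7.595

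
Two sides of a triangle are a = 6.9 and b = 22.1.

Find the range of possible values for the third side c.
Triangle inequality: |a − b| < c < a + b
|a − b| = |6.9 − 22.1| = 15.2
a + b = 6.9 + 22.1 = 29

15.2 < c < 29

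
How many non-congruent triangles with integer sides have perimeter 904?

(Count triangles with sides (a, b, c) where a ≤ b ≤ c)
Let a ≤ b ≤ c with a + b + c = 904. The only binding inequality is a + b > c, i.e. 904 − c > c, so c < 904/2; and c ≥ 904/3 since c is the largest side.
So 302 ≤ c ≤ 451. For each c, b runs from ⌈(904 − c)/2⌉ up to c (then a = 904 − b − c satisfies 1 ≤ a ≤ b automatically), giving c − ⌈(904 − c)/2⌉ + 1 choices.
Summing over c: 2 + 3 + 5 + 6 + … + 224 + 225  (150 terms, c = 302, …, 451) = 17025
Check (closed form: nearest integer to p²/48 for even p, (p+3)²/48 for odd p): 904²/48 = 817216/48 ≈ 17025.33 → 17025

17025 triangles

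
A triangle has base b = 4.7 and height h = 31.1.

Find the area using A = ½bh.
A = ½·b·h = ½·4.7·31.1 = ½·146.17 = 73.085

Area = 73.085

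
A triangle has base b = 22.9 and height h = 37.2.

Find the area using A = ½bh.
A = ½·b·h = ½·22.9·37.2 = ½·851.88 = 425.94

Area = 425.94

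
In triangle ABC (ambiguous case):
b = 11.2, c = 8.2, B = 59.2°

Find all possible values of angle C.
b/sin(B) = c/sin(C)  ⇒  sin(C) = c·sin(B)/b = 8.2·sin(59.2°)/11.2
sin(59.2°) ≈ 0.85896
sin(C) ≈ 8.2·0.85896/11.2 ≈ 7.04347/11.2 ≈ 0.628881
Candidate 1: C₁ = arcsin(0.628881) ≈ 38.9676°  →  A = 180° − 59.2° − 38.9676° ≈ 81.8324° > 0, valid
Candidate 2: C₂ = 180° − C₁ ≈ 141.032°  →  A = 180° − 59.2° − 141.032° ≈ -20.2324° ≤ 0, not a valid triangle

C = 38.97° (one solution)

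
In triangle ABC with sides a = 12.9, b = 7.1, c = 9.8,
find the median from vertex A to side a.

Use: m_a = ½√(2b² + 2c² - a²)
m_a = ½√(2·7.1² + 2·9.8² − 12.9²) = ½√(2·50.41 + 2·96.04 − 166.41) = ½√(100.82 + 192.08 − 166.41) = ½√126.49
√126.49 ≈ 11.2468, so m_a ≈ 5.62339

m_a = 5.623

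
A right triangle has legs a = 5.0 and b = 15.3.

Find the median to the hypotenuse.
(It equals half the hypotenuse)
Hypotenuse c = √(a² + b²) = √(25 + 234.09) = √259.09 ≈ 16.0963
Median to hypotenuse = c/2 ≈ 16.0963/2 ≈ 8.04814

Median = 8.048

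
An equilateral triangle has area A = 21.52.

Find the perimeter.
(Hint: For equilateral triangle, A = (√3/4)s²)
A = (√3/4)s²  ⇒  s² = 4A/√3 = 4·21.52/√3 = 86.08/1.73205 ≈ 49.6983
s ≈ √49.6983 ≈ 7.0497
Perimeter = 3s ≈ 3·7.0497 ≈ 21.1491

Perimeter = 21.15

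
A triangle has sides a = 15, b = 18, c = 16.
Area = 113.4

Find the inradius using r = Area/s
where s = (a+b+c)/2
s = (15 + 18 + 16)/2 = 49/2 = 24.5
r = Area/s = 113.4/24.5 ≈ 4.62857

r = 4.629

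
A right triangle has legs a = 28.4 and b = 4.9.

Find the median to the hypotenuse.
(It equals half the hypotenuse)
Hypotenuse c = √(a² + b²) = √(806.56 + 24.01) = √830.57 ≈ 28.8196
Median to hypotenuse = c/2 ≈ 28.8196/2 ≈ 14.4098

Median = 14.41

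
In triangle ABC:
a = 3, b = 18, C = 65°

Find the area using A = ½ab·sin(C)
A = ½·a·b·sin(C) = ½·3·18·sin(65°)
sin(65°) ≈ 0.906308
A ≈ ½·54·0.906308 = 27·0.906308 ≈ 24.4703

Area = 24.47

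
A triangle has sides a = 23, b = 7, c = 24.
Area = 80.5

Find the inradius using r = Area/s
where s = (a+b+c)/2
s = (23 + 7 + 24)/2 = 54/2 = 27
r = Area/s = 80.5/27 ≈ 2.98148

r = 2.981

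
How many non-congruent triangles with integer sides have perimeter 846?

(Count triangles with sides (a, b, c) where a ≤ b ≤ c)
Let a ≤ b ≤ c with a + b + c = 846. The only binding inequality is a + b > c, i.e. 846 − c > c, so c < 846/2; and c ≥ 846/3 since c is the largest side.
So 282 ≤ c ≤ 422. For each c, b runs from ⌈(846 − c)/2⌉ up to c (then a = 846 − b − c satisfies 1 ≤ a ≤ b automatically), giving c − ⌈(846 − c)/2⌉ + 1 choices.
Summing over c: 1 + 2 + 4 + 5 + … + 209 + 211  (141 terms, c = 282, …, 422) = 14911
Check (closed form: nearest integer to p²/48 for even p, (p+3)²/48 for odd p): 846²/48 = 715716/48 ≈ 14910.75 → 14911

14911 triangles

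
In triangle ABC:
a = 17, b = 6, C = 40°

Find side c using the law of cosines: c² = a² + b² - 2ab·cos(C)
c² = 17² + 6² − 2·17·6·cos(40°)
cos(40°) ≈ 0.766044
c² ≈ 289 + 36 − 204·(0.766044) ≈ 325 − 156.273 ≈ 168.727
c ≈ √168.727 ≈ 12.9895

c = 12.99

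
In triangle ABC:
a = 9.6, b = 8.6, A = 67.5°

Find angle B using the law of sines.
a/sin(A) = b/sin(B)  ⇒  sin(B) = b·sin(A)/a = 8.6·sin(67.5°)/9.6
sin(67.5°) ≈ 0.92388
sin(B) ≈ 8.6·0.92388/9.6 ≈ 7.94536/9.6 ≈ 0.827642
B = arcsin(0.827642) ≈ 55.8573°
(Since b ≤ a we need B ≤ A, so the obtuse alternative 180° − 55.8573° ≈ 124.143° is rejected.)

B = 55.86°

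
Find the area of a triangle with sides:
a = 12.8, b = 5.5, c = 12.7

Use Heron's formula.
s = (12.8 + 5.5 + 12.7)/2 = 31/2 = 15.5
s − a = 2.7, s − b = 10, s − c = 2.8
s(s−a)(s−b)(s−c) = 15.5·2.7·10·2.8 ≈ 1171.8
Area = √1171.8 ≈ 34.2316

Area = 34.23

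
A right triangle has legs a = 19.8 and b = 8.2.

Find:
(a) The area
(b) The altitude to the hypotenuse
(a) The legs are perpendicular, so Area = ½·a·b = ½·19.8·8.2 = ½·162.36 = 81.18
(b) Hypotenuse c = √(a² + b²) = √(392.04 + 67.24) = √459.28 ≈ 21.4308
    Area = ½·c·h_c  ⇒  h_c = 2·Area/c = 162.36/21.4308 ≈ 7.57601

Area = 81.18, h_c = 7.576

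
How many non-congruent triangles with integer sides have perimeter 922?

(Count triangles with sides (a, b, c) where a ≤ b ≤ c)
Let a ≤ b ≤ c with a + b + c = 922. The only binding inequality is a + b > c, i.e. 922 − c > c, so c < 922/2; and c ≥ 922/3 since c is the largest side.
So 308 ≤ c ≤ 460. For each c, b runs from ⌈(922 − c)/2⌉ up to c (then a = 922 − b − c satisfies 1 ≤ a ≤ b automatically), giving c − ⌈(922 − c)/2⌉ + 1 choices.
Summing over c: 2 + 3 + 5 + 6 + … + 228 + 230  (153 terms, c = 308, …, 460) = 17710
Check (closed form: nearest integer to p²/48 for even p, (p+3)²/48 for odd p): 922²/48 = 850084/48 ≈ 17710.08 → 17710

17710 triangles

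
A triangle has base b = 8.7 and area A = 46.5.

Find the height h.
A = ½·b·h  ⇒  h = 2A/b = 2·46.5/8.7 = 93/8.7 ≈ 10.6897

h = 10.69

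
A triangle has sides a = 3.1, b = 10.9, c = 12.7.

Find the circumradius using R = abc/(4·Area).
First find the area with Heron's formula.
s = (3.1 + 10.9 + 12.7)/2 = 13.35
Area = √(s(s−a)(s−b)(s−c)) = √(13.35·10.25·2.45·0.65) ≈ √217.914 ≈ 14.7619
abc = 3.1·10.9·12.7 = 429.133
R = abc/(4·Area) ≈ 429.133/(4·14.7619) = 429.133/59.0476 ≈ 7.26758

R = 7.268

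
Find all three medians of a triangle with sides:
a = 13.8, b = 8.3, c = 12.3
Median formula: m_a = ½√(2b² + 2c² − a²) (and cyclically). a² = 190.44, b² = 68.89, c² = 151.29.
m_a = ½√(2·68.89 + 2·151.29 − 190.44) = ½√249.92 ≈ ½·15.8089 ≈ 7.90443
m_b = ½√(2·190.44 + 2·151.29 − 68.89) = ½√614.57 ≈ ½·24.7905 ≈ 12.3953
m_c = ½√(2·190.44 + 2·68.89 − 151.29) = ½√367.37 ≈ ½·19.1669 ≈ 9.58345

m_a = 7.904, m_b = 12.4, m_c = 9.583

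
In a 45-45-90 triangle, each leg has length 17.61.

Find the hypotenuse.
In a 45-45-90 triangle the sides are in ratio 1 : 1 : √2, so hypotenuse = leg·√2.
Hypotenuse = 17.61·√2 ≈ 17.61·1.41421 ≈ 24.9043

Hypotenuse = 17.61√2 = 24.9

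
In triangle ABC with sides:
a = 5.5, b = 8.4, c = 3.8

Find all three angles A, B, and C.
Law of cosines for each angle (a² = 30.25, b² = 70.56, c² = 14.44):
cos(A) = (b² + c² − a²)/(2bc) = (70.56 + 14.44 − 30.25)/(2·8.4·3.8) = 54.75/63.84 ≈ 0.857613  ⇒  A ≈ 30.9504°
cos(B) = (a² + c² − b²)/(2ac) = (30.25 + 14.44 − 70.56)/(2·5.5·3.8) = -25.87/41.8 ≈ -0.6189  ⇒  B ≈ 128.236°
cos(C) = (a² + b² − c²)/(2ab) = (30.25 + 70.56 − 14.44)/(2·5.5·8.4) = 86.37/92.4 ≈ 0.93474  ⇒  C ≈ 20.8138°
Check: A + B + C ≈ 180°

A = 30.95°, B = 128.2°, C = 20.81°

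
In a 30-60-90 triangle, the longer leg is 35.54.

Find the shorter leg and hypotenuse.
In a 30-60-90 triangle the sides are in ratio 1 : √3 : 2, so short leg = long leg/√3 and hypotenuse = 2·(short leg).
Short leg = 35.54/√3 ≈ 35.54/1.73205 ≈ 20.519
Hypotenuse = 2·20.519 ≈ 41.0381

Short leg = 20.52, Hypotenuse = 41.04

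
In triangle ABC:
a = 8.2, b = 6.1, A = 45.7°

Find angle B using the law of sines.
a/sin(A) = b/sin(B)  ⇒  sin(B) = b·sin(A)/a = 6.1·sin(45.7°)/8.2
sin(45.7°) ≈ 0.715693
sin(B) ≈ 6.1·0.715693/8.2 ≈ 4.36573/8.2 ≈ 0.532406
B = arcsin(0.532406) ≈ 32.1681°
(Since b ≤ a we need B ≤ A, so the obtuse alternative 180° − 32.1681° ≈ 147.832° is rejected.)

B = 32.17°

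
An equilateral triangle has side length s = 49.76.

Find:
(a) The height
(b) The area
(a) The height splits the triangle into two 30-60-90 halves: h = s·√3/2 = 49.76·1.73205/2 ≈ 86.1868/2 ≈ 43.0934
(b) Area = (√3/4)·s² = (√3/4)·49.76² = (√3/4)·2476.0576 ≈ 0.433013·2476.0576 ≈ 1072.16

Height = 43.09, Area = 1072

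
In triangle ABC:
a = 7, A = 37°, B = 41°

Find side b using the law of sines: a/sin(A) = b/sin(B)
a/sin(A) = b/sin(B)  ⇒  b = a·sin(B)/sin(A) = 7·sin(41°)/sin(37°)
sin(41°) ≈ 0.656059, sin(37°) ≈ 0.601815
b ≈ 7·0.656059/0.601815 ≈ 4.59241/0.601815 ≈ 7.63094

b = 7.631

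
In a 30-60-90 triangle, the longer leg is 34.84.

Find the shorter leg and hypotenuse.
In a 30-60-90 triangle the sides are in ratio 1 : √3 : 2, so short leg = long leg/√3 and hypotenuse = 2·(short leg).
Short leg = 34.84/√3 ≈ 34.84/1.73205 ≈ 20.1149
Hypotenuse = 2·20.1149 ≈ 40.2298

Short leg = 20.11, Hypotenuse = 40.23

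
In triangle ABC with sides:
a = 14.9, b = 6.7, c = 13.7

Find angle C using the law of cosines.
c² = a² + b² − 2ab·cos(C)  ⇒  cos(C) = (a² + b² − c²)/(2ab)
cos(C) = (14.9² + 6.7² − 13.7²)/(2·14.9·6.7) = (222.01 + 44.89 − 187.69)/199.66 = 79.21/199.66 ≈ 0.396724
C = arccos(0.396724) ≈ 66.6264°

C = 66.63°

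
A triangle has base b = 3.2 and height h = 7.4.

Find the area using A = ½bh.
A = ½·b·h = ½·3.2·7.4 = ½·23.68 = 11.84

Area = 11.84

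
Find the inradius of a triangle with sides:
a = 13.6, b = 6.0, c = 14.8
r = Area/s where s is the semi-perimeter.
s = (13.6 + 6.0 + 14.8)/2 = 34.4/2 = 17.2
Area = √(s(s−a)(s−b)(s−c)) = √(17.2·3.6·11.2·2.4) ≈ √1664.41 ≈ 40.7972
r ≈ 40.7972/17.2 ≈ 2.37193

r = 2.372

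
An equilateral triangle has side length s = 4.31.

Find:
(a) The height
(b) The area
(a) The height splits the triangle into two 30-60-90 halves: h = s·√3/2 = 4.31·1.73205/2 ≈ 7.46514/2 ≈ 3.73257
(b) Area = (√3/4)·s² = (√3/4)·4.31² = (√3/4)·18.5761 ≈ 0.433013·18.5761 ≈ 8.04369

Height = 3.733, Area = 8.044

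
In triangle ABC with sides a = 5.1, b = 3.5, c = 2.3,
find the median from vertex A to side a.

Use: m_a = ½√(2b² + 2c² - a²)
m_a = ½√(2·3.5² + 2·2.3² − 5.1²) = ½√(2·12.25 + 2·5.29 − 26.01) = ½√(24.5 + 10.58 − 26.01) = ½√9.07
√9.07 ≈ 3.01164, so m_a ≈ 1.50582

m_a = 1.506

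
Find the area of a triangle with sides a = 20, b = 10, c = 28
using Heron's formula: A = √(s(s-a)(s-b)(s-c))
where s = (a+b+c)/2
s = (20 + 10 + 28)/2 = 58/2 = 29
s − a = 9, s − b = 19, s − c = 1
s(s−a)(s−b)(s−c) = 29·9·19·1 = 4959
Area = √4959 ≈ 70.4202

s = 29.0, Area = 70.42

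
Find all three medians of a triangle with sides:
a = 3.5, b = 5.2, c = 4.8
Median formula: m_a = ½√(2b² + 2c² − a²) (and cyclically). a² = 12.25, b² = 27.04, c² = 23.04.
m_a = ½√(2·27.04 + 2·23.04 − 12.25) = ½√87.91 ≈ ½·9.37603 ≈ 4.68802
m_b = ½√(2·12.25 + 2·23.04 − 27.04) = ½√43.54 ≈ ½·6.59848 ≈ 3.29924
m_c = ½√(2·12.25 + 2·27.04 − 23.04) = ½√55.54 ≈ ½·7.45252 ≈ 3.72626

m_a = 4.688, m_b = 3.299, m_c = 3.726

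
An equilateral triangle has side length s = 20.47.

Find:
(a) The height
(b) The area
(a) The height splits the triangle into two 30-60-90 halves: h = s·√3/2 = 20.47·1.73205/2 ≈ 35.4551/2 ≈ 17.7275
(b) Area = (√3/4)·s² = (√3/4)·20.47² = (√3/4)·419.0209 ≈ 0.433013·419.0209 ≈ 181.441

Height = 17.73, Area = 181.4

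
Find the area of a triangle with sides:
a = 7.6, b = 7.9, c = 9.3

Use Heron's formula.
s = (7.6 + 7.9 + 9.3)/2 = 24.8/2 = 12.4
s − a = 4.8, s − b = 4.5, s − c = 3.1
s(s−a)(s−b)(s−c) = 12.4·4.8·4.5·3.1 ≈ 830.304
Area = √830.304 ≈ 28.815

Area = 28.81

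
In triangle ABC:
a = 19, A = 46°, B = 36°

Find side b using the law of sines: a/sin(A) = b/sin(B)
a/sin(A) = b/sin(B)  ⇒  b = a·sin(B)/sin(A) = 19·sin(36°)/sin(46°)
sin(36°) ≈ 0.587785, sin(46°) ≈ 0.71934
b ≈ 19·0.587785/0.71934 ≈ 11.1679/0.71934 ≈ 15.5252

b = 15.53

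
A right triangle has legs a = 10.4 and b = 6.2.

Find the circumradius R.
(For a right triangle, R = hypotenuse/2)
Hypotenuse c = √(a² + b²) = √(108.16 + 38.44) = √146.6 ≈ 12.1078
R = c/2 ≈ 12.1078/2 ≈ 6.05392

R = 6.054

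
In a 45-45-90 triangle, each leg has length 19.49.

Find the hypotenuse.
In a 45-45-90 triangle the sides are in ratio 1 : 1 : √2, so hypotenuse = leg·√2.
Hypotenuse = 19.49·√2 ≈ 19.49·1.41421 ≈ 27.563

Hypotenuse = 19.49√2 = 27.56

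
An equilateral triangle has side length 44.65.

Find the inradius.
r = Area/s with s the semi-perimeter.
Area = (√3/4)·44.65² = (√3/4)·1993.6225 ≈ 0.433013·1993.6225 ≈ 863.264
s = 3·44.65/2 = 66.975
r ≈ 863.264/66.975 ≈ 12.8893
(Equivalently r = side/(2√3) = 44.65/3.4641 ≈ 12.8893.)

r = 12.89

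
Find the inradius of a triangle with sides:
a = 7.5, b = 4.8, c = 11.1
r = Area/s where s is the semi-perimeter.
s = (7.5 + 4.8 + 11.1)/2 = 23.4/2 = 11.7
Area = √(s(s−a)(s−b)(s−c)) = √(11.7·4.2·6.9·0.6) ≈ √203.44 ≈ 14.2632
r ≈ 14.2632/11.7 ≈ 1.21908

r = 1.219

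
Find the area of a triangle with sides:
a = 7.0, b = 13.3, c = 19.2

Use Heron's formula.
s = (7.0 + 13.3 + 19.2)/2 = 39.5/2 = 19.75
s − a = 12.75, s − b = 6.45, s − c = 0.55
s(s−a)(s−b)(s−c) = 19.75·12.75·6.45·0.55 ≈ 893.305
Area = √893.305 ≈ 29.8882

Area = 29.89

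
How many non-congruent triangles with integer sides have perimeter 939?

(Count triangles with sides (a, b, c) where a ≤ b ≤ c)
Let a ≤ b ≤ c with a + b + c = 939. The only binding inequality is a + b > c, i.e. 939 − c > c, so c < 939/2; and c ≥ 939/3 since c is the largest side.
So 313 ≤ c ≤ 469. For each c, b runs from ⌈(939 − c)/2⌉ up to c (then a = 939 − b − c satisfies 1 ≤ a ≤ b automatically), giving c − ⌈(939 − c)/2⌉ + 1 choices.
Summing over c: 1 + 2 + 4 + 5 + … + 233 + 235  (157 terms, c = 313, …, 469) = 18487
Check (closed form: nearest integer to p²/48 for even p, (p+3)²/48 for odd p): (939+3)²/48 = 942²/48 = 887364/48 ≈ 18486.75 → 18487

18487 triangles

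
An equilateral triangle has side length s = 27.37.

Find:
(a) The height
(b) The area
(a) The height splits the triangle into two 30-60-90 halves: h = s·√3/2 = 27.37·1.73205/2 ≈ 47.4062/2 ≈ 23.7031
(b) Area = (√3/4)·s² = (√3/4)·27.37² = (√3/4)·749.1169 ≈ 0.433013·749.1169 ≈ 324.377

Height = 23.7, Area = 324.4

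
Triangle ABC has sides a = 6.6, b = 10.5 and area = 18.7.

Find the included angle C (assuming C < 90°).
Area = ½·a·b·sin(C)  ⇒  sin(C) = 2·Area/(a·b) = 2·18.7/(6.6·10.5) = 37.4/69.3 ≈ 0.539683
C = arcsin(0.539683) ≈ 32.662° (taking the acute solution since C < 90°)

C = 32.66°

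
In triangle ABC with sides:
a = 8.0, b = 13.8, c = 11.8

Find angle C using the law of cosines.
c² = a² + b² − 2ab·cos(C)  ⇒  cos(C) = (a² + b² − c²)/(2ab)
cos(C) = (8.0² + 13.8² − 11.8²)/(2·8.0·13.8) = (64 + 190.44 − 139.24)/220.8 = 115.2/220.8 ≈ 0.521739
C = arccos(0.521739) ≈ 58.551°

C = 58.55°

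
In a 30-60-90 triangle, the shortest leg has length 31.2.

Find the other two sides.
In a 30-60-90 triangle the sides are in ratio 1 : √3 : 2 (short leg : long leg : hypotenuse).
Long leg = 31.2·√3 ≈ 31.2·1.73205 ≈ 54.04
Hypotenuse = 2·31.2 = 62.4

Long leg = 31.2√3 = 54.04, Hypotenuse = 62.4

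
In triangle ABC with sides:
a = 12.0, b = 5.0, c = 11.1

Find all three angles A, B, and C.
Law of cosines for each angle (a² = 144, b² = 25, c² = 123.21):
cos(A) = (b² + c² − a²)/(2bc) = (25 + 123.21 − 144)/(2·5.0·11.1) = 4.21/111 ≈ 0.0379279  ⇒  A ≈ 87.8264°
cos(B) = (a² + c² − b²)/(2ac) = (144 + 123.21 − 25)/(2·12.0·11.1) = 242.21/266.4 ≈ 0.909197  ⇒  B ≈ 24.6054°
cos(C) = (a² + b² − c²)/(2ab) = (144 + 25 − 123.21)/(2·12.0·5.0) = 45.79/120 ≈ 0.381583  ⇒  C ≈ 67.5682°
Check: A + B + C ≈ 180°

A = 87.83°, B = 24.61°, C = 67.57°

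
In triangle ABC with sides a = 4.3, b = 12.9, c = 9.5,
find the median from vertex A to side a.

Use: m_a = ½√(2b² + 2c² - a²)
m_a = ½√(2·12.9² + 2·9.5² − 4.3²) = ½√(2·166.41 + 2·90.25 − 18.49) = ½√(332.82 + 180.5 − 18.49) = ½√494.83
√494.83 ≈ 22.2448, so m_a ≈ 11.1224

m_a = 11.12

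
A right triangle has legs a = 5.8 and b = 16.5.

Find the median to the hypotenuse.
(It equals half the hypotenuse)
Hypotenuse c = √(a² + b²) = √(33.64 + 272.25) = √305.89 ≈ 17.4897
Median to hypotenuse = c/2 ≈ 17.4897/2 ≈ 8.74486

Median = 8.745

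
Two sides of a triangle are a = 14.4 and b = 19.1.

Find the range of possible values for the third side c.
Triangle inequality: |a − b| < c < a + b
|a − b| = |14.4 − 19.1| = 4.7
a + b = 14.4 + 19.1 = 33.5

4.7 < c < 33.5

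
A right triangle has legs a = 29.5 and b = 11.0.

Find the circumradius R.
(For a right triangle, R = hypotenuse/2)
Hypotenuse c = √(a² + b²) = √(870.25 + 121) = √991.25 ≈ 31.4841
R = c/2 ≈ 31.4841/2 ≈ 15.7421

R = 15.74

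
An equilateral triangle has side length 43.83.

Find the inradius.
r = Area/s with s the semi-perimeter.
Area = (√3/4)·43.83² = (√3/4)·1921.0689 ≈ 0.433013·1921.0689 ≈ 831.847
s = 3·43.83/2 = 65.745
r ≈ 831.847/65.745 ≈ 12.6526
(Equivalently r = side/(2√3) = 43.83/3.4641 ≈ 12.6526.)

r = 12.65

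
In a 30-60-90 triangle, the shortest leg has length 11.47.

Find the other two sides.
In a 30-60-90 triangle the sides are in ratio 1 : √3 : 2 (short leg : long leg : hypotenuse).
Long leg = 11.47·√3 ≈ 11.47·1.73205 ≈ 19.8666
Hypotenuse = 2·11.47 = 22.94

Long leg = 11.47√3 = 19.87, Hypotenuse = 22.94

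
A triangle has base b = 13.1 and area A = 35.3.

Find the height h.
A = ½·b·h  ⇒  h = 2A/b = 2·35.3/13.1 = 70.6/13.1 ≈ 5.38931

h = 5.389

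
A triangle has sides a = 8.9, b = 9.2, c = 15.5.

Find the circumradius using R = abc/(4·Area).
First find the area with Heron's formula.
s = (8.9 + 9.2 + 15.5)/2 = 16.8
Area = √(s(s−a)(s−b)(s−c)) = √(16.8·7.9·7.6·1.3) ≈ √1311.27 ≈ 36.2115
abc = 8.9·9.2·15.5 = 1269.14
R = abc/(4·Area) ≈ 1269.14/(4·36.2115) = 1269.14/144.846 ≈ 8.76199

R = 8.762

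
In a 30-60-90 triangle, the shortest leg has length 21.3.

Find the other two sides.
In a 30-60-90 triangle the sides are in ratio 1 : √3 : 2 (short leg : long leg : hypotenuse).
Long leg = 21.3·√3 ≈ 21.3·1.73205 ≈ 36.8927
Hypotenuse = 2·21.3 = 42.6

Long leg = 21.3√3 = 36.89, Hypotenuse = 42.6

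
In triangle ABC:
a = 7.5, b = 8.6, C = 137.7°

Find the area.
Two sides and the included angle (SAS): A = ½·a·b·sin(C) = ½·7.5·8.6·sin(137.7°)
sin(137.7°) ≈ 0.673013
A ≈ ½·64.5·0.673013 = 32.25·0.673013 ≈ 21.7047

Area = 21.7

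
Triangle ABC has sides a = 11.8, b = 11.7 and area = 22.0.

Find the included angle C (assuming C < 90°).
Area = ½·a·b·sin(C)  ⇒  sin(C) = 2·Area/(a·b) = 2·22.0/(11.8·11.7) = 44/138.06 ≈ 0.318702
C = arcsin(0.318702) ≈ 18.5844° (taking the acute solution since C < 90°)

C = 18.58°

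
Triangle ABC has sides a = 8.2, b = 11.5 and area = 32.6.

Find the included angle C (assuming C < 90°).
Area = ½·a·b·sin(C)  ⇒  sin(C) = 2·Area/(a·b) = 2·32.6/(8.2·11.5) = 65.2/94.3 ≈ 0.69141
C = arcsin(0.69141) ≈ 43.7419° (taking the acute solution since C < 90°)

C = 43.74°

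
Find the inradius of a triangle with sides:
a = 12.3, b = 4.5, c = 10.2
r = Area/s where s is the semi-perimeter.
s = (12.3 + 4.5 + 10.2)/2 = 27/2 = 13.5
Area = √(s(s−a)(s−b)(s−c)) = √(13.5·1.2·9·3.3) ≈ √481.14 ≈ 21.9349
r ≈ 21.9349/13.5 ≈ 1.62481

r = 1.625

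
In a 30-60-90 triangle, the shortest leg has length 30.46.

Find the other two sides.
In a 30-60-90 triangle the sides are in ratio 1 : √3 : 2 (short leg : long leg : hypotenuse).
Long leg = 30.46·√3 ≈ 30.46·1.73205 ≈ 52.7583
Hypotenuse = 2·30.46 = 60.92

Long leg = 30.46√3 = 52.76, Hypotenuse = 60.92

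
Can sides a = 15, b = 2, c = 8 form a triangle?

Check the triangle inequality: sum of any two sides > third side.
a + b vs c: 15 + 2 = 17 > 8  ✓
a + c vs b: 15 + 8 = 23 > 2  ✓
b + c vs a: 2 + 8 = 10 ≤ 15  ✗

No: 2 + 8 = 10 is not > 15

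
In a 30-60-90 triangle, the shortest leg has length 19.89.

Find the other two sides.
In a 30-60-90 triangle the sides are in ratio 1 : √3 : 2 (short leg : long leg : hypotenuse).
Long leg = 19.89·√3 ≈ 19.89·1.73205 ≈ 34.4505
Hypotenuse = 2·19.89 = 39.78

Long leg = 19.89√3 = 34.45, Hypotenuse = 39.78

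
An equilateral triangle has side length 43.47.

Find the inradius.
r = Area/s with s the semi-perimeter.
Area = (√3/4)·43.47² = (√3/4)·1889.6409 ≈ 0.433013·1889.6409 ≈ 818.239
s = 3·43.47/2 = 65.205
r ≈ 818.239/65.205 ≈ 12.5487
(Equivalently r = side/(2√3) = 43.47/3.4641 ≈ 12.5487.)

r = 12.55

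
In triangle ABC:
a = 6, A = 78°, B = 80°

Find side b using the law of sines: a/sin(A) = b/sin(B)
a/sin(A) = b/sin(B)  ⇒  b = a·sin(B)/sin(A) = 6·sin(80°)/sin(78°)
sin(80°) ≈ 0.984808, sin(78°) ≈ 0.978148
b ≈ 6·0.984808/0.978148 ≈ 5.90885/0.978148 ≈ 6.04085

b = 6.041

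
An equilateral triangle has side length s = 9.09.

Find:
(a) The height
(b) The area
(a) The height splits the triangle into two 30-60-90 halves: h = s·√3/2 = 9.09·1.73205/2 ≈ 15.7443/2 ≈ 7.87217
(b) Area = (√3/4)·s² = (√3/4)·9.09² = (√3/4)·82.6281 ≈ 0.433013·82.6281 ≈ 35.779

Height = 7.872, Area = 35.78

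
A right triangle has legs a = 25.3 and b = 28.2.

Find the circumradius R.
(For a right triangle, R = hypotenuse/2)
Hypotenuse c = √(a² + b²) = √(640.09 + 795.24) = √1435.33 ≈ 37.8857
R = c/2 ≈ 37.8857/2 ≈ 18.9429

R = 18.94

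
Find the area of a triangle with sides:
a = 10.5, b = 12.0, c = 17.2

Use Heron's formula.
s = (10.5 + 12.0 + 17.2)/2 = 39.7/2 = 19.85
s − a = 9.35, s − b = 7.85, s − c = 2.65
s(s−a)(s−b)(s−c) = 19.85·9.35·7.85·2.65 ≈ 3860.89
Area = √3860.89 ≈ 62.1361

Area = 62.14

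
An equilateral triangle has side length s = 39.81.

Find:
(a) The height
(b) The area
(a) The height splits the triangle into two 30-60-90 halves: h = s·√3/2 = 39.81·1.73205/2 ≈ 68.9529/2 ≈ 34.4765
(b) Area = (√3/4)·s² = (√3/4)·39.81² = (√3/4)·1584.8361 ≈ 0.433013·1584.8361 ≈ 686.254

Height = 34.48, Area = 686.3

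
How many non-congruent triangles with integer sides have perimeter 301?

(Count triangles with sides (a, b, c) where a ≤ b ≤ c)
Let a ≤ b ≤ c with a + b + c = 301. The only binding inequality is a + b > c, i.e. 301 − c > c, so c < 301/2; and c ≥ 301/3 since c is the largest side.
So 101 ≤ c ≤ 150. For each c, b runs from ⌈(301 − c)/2⌉ up to c (then a = 301 − b − c satisfies 1 ≤ a ≤ b automatically), giving c − ⌈(301 − c)/2⌉ + 1 choices.
Summing over c: 2 + 3 + 5 + 6 + … + 74 + 75  (50 terms, c = 101, …, 150) = 1925
Check (closed form: nearest integer to p²/48 for even p, (p+3)²/48 for odd p): (301+3)²/48 = 304²/48 = 92416/48 ≈ 1925.33 → 1925

1925 triangles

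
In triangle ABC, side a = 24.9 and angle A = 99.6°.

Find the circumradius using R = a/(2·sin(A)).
R = a/(2·sin(A)) = 24.9/(2·sin(99.6°))
sin(99.6°) ≈ 0.985996
R ≈ 24.9/(2·0.985996) = 24.9/1.97199 ≈ 12.6268

R = 12.63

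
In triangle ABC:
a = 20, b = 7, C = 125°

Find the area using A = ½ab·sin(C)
A = ½·a·b·sin(C) = ½·20·7·sin(125°)
sin(125°) ≈ 0.819152
A ≈ ½·140·0.819152 = 70·0.819152 ≈ 57.3406

Area = 57.34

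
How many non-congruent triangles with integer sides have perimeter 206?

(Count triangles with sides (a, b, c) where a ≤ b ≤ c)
Let a ≤ b ≤ c with a + b + c = 206. The only binding inequality is a + b > c, i.e. 206 − c > c, so c < 206/2; and c ≥ 206/3 since c is the largest side.
So 69 ≤ c ≤ 102. For each c, b runs from ⌈(206 − c)/2⌉ up to c (then a = 206 − b − c satisfies 1 ≤ a ≤ b automatically), giving c − ⌈(206 − c)/2⌉ + 1 choices.
Summing over c: 1 + 3 + 4 + 6 + … + 49 + 51  (34 terms, c = 69, …, 102) = 884
Check (closed form: nearest integer to p²/48 for even p, (p+3)²/48 for odd p): 206²/48 = 42436/48 ≈ 884.08 → 884

884 triangles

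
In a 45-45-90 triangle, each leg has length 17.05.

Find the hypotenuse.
In a 45-45-90 triangle the sides are in ratio 1 : 1 : √2, so hypotenuse = leg·√2.
Hypotenuse = 17.05·√2 ≈ 17.05·1.41421 ≈ 24.1123

Hypotenuse = 17.05√2 = 24.11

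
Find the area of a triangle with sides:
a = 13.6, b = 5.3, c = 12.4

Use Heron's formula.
s = (13.6 + 5.3 + 12.4)/2 = 31.3/2 = 15.65
s − a = 2.05, s − b = 10.35, s − c = 3.25
s(s−a)(s−b)(s−c) = 15.65·2.05·10.35·3.25 ≈ 1079.18
Area = √1079.18 ≈ 32.8508

Area = 32.85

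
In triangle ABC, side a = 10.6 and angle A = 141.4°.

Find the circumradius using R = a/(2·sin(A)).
R = a/(2·sin(A)) = 10.6/(2·sin(141.4°))
sin(141.4°) ≈ 0.62388
R ≈ 10.6/(2·0.62388) = 10.6/1.24776 ≈ 8.49523

R = 8.495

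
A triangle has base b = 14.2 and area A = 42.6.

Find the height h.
A = ½·b·h  ⇒  h = 2A/b = 2·42.6/14.2 = 85.2/14.2 ≈ 6

h = 6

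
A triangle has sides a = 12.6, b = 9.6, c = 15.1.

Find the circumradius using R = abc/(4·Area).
First find the area with Heron's formula.
s = (12.6 + 9.6 + 15.1)/2 = 18.65
Area = √(s(s−a)(s−b)(s−c)) = √(18.65·6.05·9.05·3.55) ≈ √3625.03 ≈ 60.2082
abc = 12.6·9.6·15.1 = 1826.496
R = abc/(4·Area) ≈ 1826.496/(4·60.2082) = 1826.496/240.833 ≈ 7.58408

R = 7.584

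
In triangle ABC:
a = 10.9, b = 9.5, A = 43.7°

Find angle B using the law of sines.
a/sin(A) = b/sin(B)  ⇒  sin(B) = b·sin(A)/a = 9.5·sin(43.7°)/10.9
sin(43.7°) ≈ 0.690882
sin(B) ≈ 9.5·0.690882/10.9 ≈ 6.56338/10.9 ≈ 0.602145
B = arcsin(0.602145) ≈ 37.0237°
(Since b ≤ a we need B ≤ A, so the obtuse alternative 180° − 37.0237° ≈ 142.976° is rejected.)

B = 37.02°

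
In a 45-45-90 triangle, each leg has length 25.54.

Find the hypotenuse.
In a 45-45-90 triangle the sides are in ratio 1 : 1 : √2, so hypotenuse = leg·√2.
Hypotenuse = 25.54·√2 ≈ 25.54·1.41421 ≈ 36.119

Hypotenuse = 25.54√2 = 36.12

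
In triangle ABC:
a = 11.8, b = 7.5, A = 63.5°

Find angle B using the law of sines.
a/sin(A) = b/sin(B)  ⇒  sin(B) = b·sin(A)/a = 7.5·sin(63.5°)/11.8
sin(63.5°) ≈ 0.894934
sin(B) ≈ 7.5·0.894934/11.8 ≈ 6.71201/11.8 ≈ 0.568814
B = arcsin(0.568814) ≈ 34.6676°
(Since b ≤ a we need B ≤ A, so the obtuse alternative 180° − 34.6676° ≈ 145.332° is rejected.)

B = 34.67°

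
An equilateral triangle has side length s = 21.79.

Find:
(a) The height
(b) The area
(a) The height splits the triangle into two 30-60-90 halves: h = s·√3/2 = 21.79·1.73205/2 ≈ 37.7414/2 ≈ 18.8707
(b) Area = (√3/4)·s² = (√3/4)·21.79² = (√3/4)·474.8041 ≈ 0.433013·474.8041 ≈ 205.596

Height = 18.87, Area = 205.6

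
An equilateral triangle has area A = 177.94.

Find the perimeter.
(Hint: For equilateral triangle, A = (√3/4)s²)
A = (√3/4)s²  ⇒  s² = 4A/√3 = 4·177.94/√3 = 711.76/1.73205 ≈ 410.935
s ≈ √410.935 ≈ 20.2715
Perimeter = 3s ≈ 3·20.2715 ≈ 60.8146

Perimeter = 60.81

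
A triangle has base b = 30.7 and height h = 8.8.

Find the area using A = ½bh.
A = ½·b·h = ½·30.7·8.8 = ½·270.16 = 135.08

Area = 135.08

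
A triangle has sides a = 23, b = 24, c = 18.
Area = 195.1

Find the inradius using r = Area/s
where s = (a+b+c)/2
s = (23 + 24 + 18)/2 = 65/2 = 32.5
r = Area/s = 195.1/32.5 ≈ 6.00308

r = 6.003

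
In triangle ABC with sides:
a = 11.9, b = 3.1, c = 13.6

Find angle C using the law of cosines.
c² = a² + b² − 2ab·cos(C)  ⇒  cos(C) = (a² + b² − c²)/(2ab)
cos(C) = (11.9² + 3.1² − 13.6²)/(2·11.9·3.1) = (141.61 + 9.61 − 184.96)/73.78 = -33.74/73.78 ≈ -0.457306
C = arccos(-0.457306) ≈ 117.213°

C = 117.2°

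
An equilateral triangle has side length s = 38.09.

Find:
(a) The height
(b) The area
(a) The height splits the triangle into two 30-60-90 halves: h = s·√3/2 = 38.09·1.73205/2 ≈ 65.9738/2 ≈ 32.9869
(b) Area = (√3/4)·s² = (√3/4)·38.09² = (√3/4)·1450.8481 ≈ 0.433013·1450.8481 ≈ 628.236

Height = 32.99, Area = 628.2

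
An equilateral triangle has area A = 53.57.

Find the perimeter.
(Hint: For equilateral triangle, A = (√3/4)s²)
A = (√3/4)s²  ⇒  s² = 4A/√3 = 4·53.57/√3 = 214.28/1.73205 ≈ 123.715
s ≈ √123.715 ≈ 11.1227
Perimeter = 3s ≈ 3·11.1227 ≈ 33.3681

Perimeter = 33.37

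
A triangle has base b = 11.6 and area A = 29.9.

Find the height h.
A = ½·b·h  ⇒  h = 2A/b = 2·29.9/11.6 = 59.8/11.6 ≈ 5.15517

h = 5.155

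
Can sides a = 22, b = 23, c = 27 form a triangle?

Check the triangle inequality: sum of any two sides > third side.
a + b vs c: 22 + 23 = 45 > 27  ✓
a + c vs b: 22 + 27 = 49 > 23  ✓
b + c vs a: 23 + 27 = 50 > 22  ✓

Yes, triangle inequality satisfied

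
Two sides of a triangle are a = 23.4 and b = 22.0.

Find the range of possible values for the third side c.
Triangle inequality: |a − b| < c < a + b
|a − b| = |23.4 − 22.0| = 1.4
a + b = 23.4 + 22.0 = 45.4

1.4 < c < 45.4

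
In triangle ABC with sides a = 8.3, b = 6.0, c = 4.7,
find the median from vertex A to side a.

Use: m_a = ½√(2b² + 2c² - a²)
m_a = ½√(2·6.0² + 2·4.7² − 8.3²) = ½√(2·36 + 2·22.09 − 68.89) = ½√(72 + 44.18 − 68.89) = ½√47.29
√47.29 ≈ 6.87677, so m_a ≈ 3.43839

m_a = 3.438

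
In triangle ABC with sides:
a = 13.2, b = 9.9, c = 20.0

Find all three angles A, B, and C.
Law of cosines for each angle (a² = 174.24, b² = 98.01, c² = 400):
cos(A) = (b² + c² − a²)/(2bc) = (98.01 + 400 − 174.24)/(2·9.9·20.0) = 323.77/396 ≈ 0.817601  ⇒  A ≈ 35.1546°
cos(B) = (a² + c² − b²)/(2ac) = (174.24 + 400 − 98.01)/(2·13.2·20.0) = 476.23/528 ≈ 0.901951  ⇒  B ≈ 25.5843°
cos(C) = (a² + b² − c²)/(2ab) = (174.24 + 98.01 − 400)/(2·13.2·9.9) = -127.75/261.36 ≈ -0.488789  ⇒  C ≈ 119.261°
Check: A + B + C ≈ 180°

A = 35.15°, B = 25.58°, C = 119.3°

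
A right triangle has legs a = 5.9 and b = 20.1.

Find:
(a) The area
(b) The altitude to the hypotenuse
(a) The legs are perpendicular, so Area = ½·a·b = ½·5.9·20.1 = ½·118.59 = 59.295
(b) Hypotenuse c = √(a² + b²) = √(34.81 + 404.01) = √438.82 ≈ 20.948
    Area = ½·c·h_c  ⇒  h_c = 2·Area/c = 118.59/20.948 ≈ 5.66115

Area = 59.295, h_c = 5.661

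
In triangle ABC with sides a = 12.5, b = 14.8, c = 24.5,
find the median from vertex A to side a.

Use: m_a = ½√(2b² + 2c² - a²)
m_a = ½√(2·14.8² + 2·24.5² − 12.5²) = ½√(2·219.04 + 2·600.25 − 156.25) = ½√(438.08 + 1200.5 − 156.25) = ½√1482.33
√1482.33 ≈ 38.501, so m_a ≈ 19.2505

m_a = 19.25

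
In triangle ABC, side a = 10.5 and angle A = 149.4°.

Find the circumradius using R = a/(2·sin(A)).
R = a/(2·sin(A)) = 10.5/(2·sin(149.4°))
sin(149.4°) ≈ 0.509041
R ≈ 10.5/(2·0.509041) = 10.5/1.01808 ≈ 10.3135

R = 10.31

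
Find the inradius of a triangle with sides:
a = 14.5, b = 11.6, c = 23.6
r = Area/s where s is the semi-perimeter.
s = (14.5 + 11.6 + 23.6)/2 = 49.7/2 = 24.85
Area = √(s(s−a)(s−b)(s−c)) = √(24.85·10.35·13.25·1.25) ≈ √4259.83 ≈ 65.2674
r ≈ 65.2674/24.85 ≈ 2.62645

r = 2.626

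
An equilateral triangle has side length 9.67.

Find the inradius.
r = Area/s with s the semi-perimeter.
Area = (√3/4)·9.67² = (√3/4)·93.5089 ≈ 0.433013·93.5089 ≈ 40.4905
s = 3·9.67/2 = 14.505
r ≈ 40.4905/14.505 ≈ 2.79149
(Equivalently r = side/(2√3) = 9.67/3.4641 ≈ 2.79149.)

r = 2.791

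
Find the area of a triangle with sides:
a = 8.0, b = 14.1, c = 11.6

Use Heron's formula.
s = (8.0 + 14.1 + 11.6)/2 = 33.7/2 = 16.85
s − a = 8.85, s − b = 2.75, s − c = 5.25
s(s−a)(s−b)(s−c) = 16.85·8.85·2.75·5.25 ≈ 2152.96
Area = √2152.96 ≈ 46.4

Area = 46.4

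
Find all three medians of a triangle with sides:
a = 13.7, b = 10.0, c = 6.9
Median formula: m_a = ½√(2b² + 2c² − a²) (and cyclically). a² = 187.69, b² = 100, c² = 47.61.
m_a = ½√(2·100 + 2·47.61 − 187.69) = ½√107.53 ≈ ½·10.3697 ≈ 5.18483
m_b = ½√(2·187.69 + 2·47.61 − 100) = ½√370.6 ≈ ½·19.251 ≈ 9.62549
m_c = ½√(2·187.69 + 2·100 − 47.61) = ½√527.77 ≈ ½·22.9732 ≈ 11.4866

m_a = 5.185, m_b = 9.625, m_c = 11.49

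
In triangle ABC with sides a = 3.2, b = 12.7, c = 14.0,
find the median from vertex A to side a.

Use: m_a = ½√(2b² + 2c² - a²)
m_a = ½√(2·12.7² + 2·14.0² − 3.2²) = ½√(2·161.29 + 2·196 − 10.24) = ½√(322.58 + 392 − 10.24) = ½√704.34
√704.34 ≈ 26.5394, so m_a ≈ 13.2697

m_a = 13.27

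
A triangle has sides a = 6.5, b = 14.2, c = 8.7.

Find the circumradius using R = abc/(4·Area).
First find the area with Heron's formula.
s = (6.5 + 14.2 + 8.7)/2 = 14.7
Area = √(s(s−a)(s−b)(s−c)) = √(14.7·8.2·0.5·6) ≈ √361.62 ≈ 19.0163
abc = 6.5·14.2·8.7 = 803.01
R = abc/(4·Area) ≈ 803.01/(4·19.0163) = 803.01/76.0652 ≈ 10.5569

R = 10.56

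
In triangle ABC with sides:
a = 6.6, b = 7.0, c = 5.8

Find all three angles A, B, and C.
Law of cosines for each angle (a² = 43.56, b² = 49, c² = 33.64):
cos(A) = (b² + c² − a²)/(2bc) = (49 + 33.64 − 43.56)/(2·7.0·5.8) = 39.08/81.2 ≈ 0.481281  ⇒  A ≈ 61.2309°
cos(B) = (a² + c² − b²)/(2ac) = (43.56 + 33.64 − 49)/(2·6.6·5.8) = 28.2/76.56 ≈ 0.368339  ⇒  B ≈ 68.3868°
cos(C) = (a² + b² − c²)/(2ab) = (43.56 + 49 − 33.64)/(2·6.6·7.0) = 58.92/92.4 ≈ 0.637662  ⇒  C ≈ 50.3823°
Check: A + B + C ≈ 180°

A = 61.23°, B = 68.39°, C = 50.38°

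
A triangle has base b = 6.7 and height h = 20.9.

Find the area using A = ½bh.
A = ½·b·h = ½·6.7·20.9 = ½·140.03 = 70.015

Area = 70.015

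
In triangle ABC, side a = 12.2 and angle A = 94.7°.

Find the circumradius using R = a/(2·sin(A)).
R = a/(2·sin(A)) = 12.2/(2·sin(94.7°))
sin(94.7°) ≈ 0.996637
R ≈ 12.2/(2·0.996637) = 12.2/1.99327 ≈ 6.12058

R = 6.121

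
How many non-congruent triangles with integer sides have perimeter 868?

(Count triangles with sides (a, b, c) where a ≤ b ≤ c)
Let a ≤ b ≤ c with a + b + c = 868. The only binding inequality is a + b > c, i.e. 868 − c > c, so c < 868/2; and c ≥ 868/3 since c is the largest side.
So 290 ≤ c ≤ 433. For each c, b runs from ⌈(868 − c)/2⌉ up to c (then a = 868 − b − c satisfies 1 ≤ a ≤ b automatically), giving c − ⌈(868 − c)/2⌉ + 1 choices.
Summing over c: 2 + 3 + 5 + 6 + … + 215 + 216  (144 terms, c = 290, …, 433) = 15696
Check (closed form: nearest integer to p²/48 for even p, (p+3)²/48 for odd p): 868²/48 = 753424/48 ≈ 15696.33 → 15696

15696 triangles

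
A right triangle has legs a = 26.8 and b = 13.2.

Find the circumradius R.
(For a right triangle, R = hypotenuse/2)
Hypotenuse c = √(a² + b²) = √(718.24 + 174.24) = √892.48 ≈ 29.8744
R = c/2 ≈ 29.8744/2 ≈ 14.9372

R = 14.94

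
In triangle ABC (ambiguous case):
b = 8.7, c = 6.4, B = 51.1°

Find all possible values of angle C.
b/sin(B) = c/sin(C)  ⇒  sin(C) = c·sin(B)/b = 6.4·sin(51.1°)/8.7
sin(51.1°) ≈ 0.778243
sin(C) ≈ 6.4·0.778243/8.7 ≈ 4.98076/8.7 ≈ 0.572501
Candidate 1: C₁ = arcsin(0.572501) ≈ 34.9248°  →  A = 180° − 51.1° − 34.9248° ≈ 93.9752° > 0, valid
Candidate 2: C₂ = 180° − C₁ ≈ 145.075°  →  A = 180° − 51.1° − 145.075° ≈ -16.1752° ≤ 0, not a valid triangle

C = 34.92° (one solution)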